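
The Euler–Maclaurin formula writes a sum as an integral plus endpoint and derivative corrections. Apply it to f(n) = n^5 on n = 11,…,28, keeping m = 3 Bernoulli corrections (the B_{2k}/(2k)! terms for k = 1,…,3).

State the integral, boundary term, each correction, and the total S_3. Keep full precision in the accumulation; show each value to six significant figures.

S_3 ≈ 8.89555e+07

Integral: ∫_11^28 x^5 dx = 8.00198e+07.
Boundary: ½(f(11) + f(28)) = ½(161051 + 1.72104e+07) = 8.68571e+06.
Running total after boundary: 8.87055e+07.
k=1: B_{2}/(2)! × [f^{(1)}(28) − f^{(1)}(11)] = 1/12 × (3.07328e+06 − 73205.0) = 250006.
Partial sum through k=1: 8.89555e+07.
k=2: B_{4}/(4)! × [f^{(3)}(28) − f^{(3)}(11)] = −1/720 × (47040.0 − 7260.00) = -55.2500.
Partial sum through k=2: 8.89555e+07.
k=3: B_{6}/(6)! × [f^{(5)}(28) − f^{(5)}(11)] = 1/30240 × (120.000 − 120.000) = 0.00000.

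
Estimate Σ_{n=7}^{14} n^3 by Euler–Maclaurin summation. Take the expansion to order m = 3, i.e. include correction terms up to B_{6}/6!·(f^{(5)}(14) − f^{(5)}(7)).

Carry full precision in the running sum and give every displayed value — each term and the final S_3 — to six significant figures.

S_3 ≈ 10584.0

The integral term ∫_7^14 x^3 dx = 9003.75.
Boundary: ½(f(7) + f(14)) = ½(343.000 + 2744.00) = 1543.50.
Running total after boundary: 10547.2.
Correction k=1: B_{2}/2! · (f^{(1)}(14) − f^{(1)}(7)) = 1/12 · (588.000 − 147.000) = 36.7500.
Partial sum through k=1: 10584.0.
Correction k=2: B_{4}/4! · (f^{(3)}(14) − f^{(3)}(7)) = −1/720 · (6.00000 − 6.00000) = 0.00000.
Partial sum through k=2: 10584.0.
Correction k=3: B_{6}/6! · (f^{(5)}(14) − f^{(5)}(7)) = 1/30240 · (0.00000 − 0.00000) = 0.00000.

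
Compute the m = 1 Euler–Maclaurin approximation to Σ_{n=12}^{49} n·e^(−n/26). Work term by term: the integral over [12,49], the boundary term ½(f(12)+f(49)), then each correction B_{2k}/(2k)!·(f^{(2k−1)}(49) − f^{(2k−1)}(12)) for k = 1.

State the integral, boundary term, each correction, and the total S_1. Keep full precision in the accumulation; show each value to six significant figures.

The integral term ∫_12^49 x·e^(−x/26) dx = 326.569.
½[f(12) + f(49)] = ½[7.56376 + 7.44249] = 7.50312.
Running total after boundary: 334.072.
Order-1 term: 1/12 · (-0.134362 − 0.339399) = -0.0394801.

S_1 ≈ 334.033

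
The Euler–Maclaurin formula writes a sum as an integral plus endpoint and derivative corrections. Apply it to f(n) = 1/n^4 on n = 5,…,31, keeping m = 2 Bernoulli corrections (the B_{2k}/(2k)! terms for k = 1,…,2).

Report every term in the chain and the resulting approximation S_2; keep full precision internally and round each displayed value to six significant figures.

The integral term ∫_5^31 1/x^4 dx = 0.00265548.
½[f(5) + f(31)] = ½[0.00160000 + 1.08281e-06] = 0.000800541.
Running total after boundary: 0.00345602.
Correction k=1: B_{2}/2! · (f^{(1)}(31) − f^{(1)}(5)) = 1/12 · (-1.39718e-07 − (-0.00128000)) = 0.000106655.
Running total after k=1: 0.00356267.
Correction k=2: B_{4}/4! · (f^{(3)}(31) − f^{(3)}(5)) = −1/720 · (-4.36164e-09 − (-0.00153600)) = -2.13333e-06.

S_2 ≈ 0.00356054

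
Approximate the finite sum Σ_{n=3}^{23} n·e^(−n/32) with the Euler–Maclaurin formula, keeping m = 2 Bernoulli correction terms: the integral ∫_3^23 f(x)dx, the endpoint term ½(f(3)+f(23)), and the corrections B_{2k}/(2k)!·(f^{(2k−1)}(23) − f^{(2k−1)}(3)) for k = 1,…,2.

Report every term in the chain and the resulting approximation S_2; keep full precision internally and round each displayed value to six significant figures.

The integral term ∫_3^23 x·e^(−x/32) dx = 162.016.
Boundary: ½(f(3) + f(23)) = ½(2.73153 + 11.2093) = 6.97042.
Running total after boundary: 168.987.
Correction k=1: B_{2}/2! · (f^{(1)}(23) − f^{(1)}(3)) = 1/12 · (0.137070 − 0.825150) = -0.0573400.
After k=1: 168.929.
Correction k=2: B_{4}/4! · (f^{(3)}(23) − f^{(3)}(3)) = −1/720 · (0.00108573 − 0.00258415) = 2.08113e-06.

S_2 ≈ 168.929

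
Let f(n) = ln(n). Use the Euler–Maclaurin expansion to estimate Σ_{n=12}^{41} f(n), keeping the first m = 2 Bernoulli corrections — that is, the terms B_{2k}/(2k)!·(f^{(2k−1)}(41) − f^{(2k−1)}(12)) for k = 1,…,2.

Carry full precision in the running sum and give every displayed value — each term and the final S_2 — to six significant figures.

S_2 ≈ 96.5319

The integral term ∫_12^41 ln(x) dx = 93.4376.
Endpoint term: (f(12) + f(41))/2 = (2.48491 + 3.71357)/2 = 3.09924.
Running total after boundary: 96.5368.
Correction k=1: B_{2}/2! · (f^{(1)}(41) − f^{(1)}(12)) = 1/12 · (0.0243902 − 0.0833333) = -0.00491192.
Partial sum through k=1: 96.5319.
Correction k=2: B_{4}/4! · (f^{(3)}(41) − f^{(3)}(12)) = −1/720 · (2.90187e-05 − 0.00115741) = 1.56721e-06.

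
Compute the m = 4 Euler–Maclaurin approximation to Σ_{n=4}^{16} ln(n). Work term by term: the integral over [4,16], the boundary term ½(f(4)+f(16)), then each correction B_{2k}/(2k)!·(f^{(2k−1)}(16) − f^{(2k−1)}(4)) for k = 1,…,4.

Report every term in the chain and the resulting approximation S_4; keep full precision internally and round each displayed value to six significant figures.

S_4 ≈ 28.8801

The integral term ∫_4^16 ln(x) dx = 26.8162.
Endpoint term: (f(4) + f(16))/2 = (1.38629 + 2.77259)/2 = 2.07944.
Integral + boundary = 28.8957.
Correction k=1: B_{2}/2! · (f^{(1)}(16) − f^{(1)}(4)) = 1/12 · (0.0625000 − 0.250000) = -0.0156250.
After k=1: 28.8801.
Correction k=2: B_{4}/4! · (f^{(3)}(16) − f^{(3)}(4)) = −1/720 · (0.000488281 − 0.0312500) = 4.27246e-05.
After k=2: 28.8801.
Correction k=3: B_{6}/6! · (f^{(5)}(16) − f^{(5)}(4)) = 1/30240 · (2.28882e-05 − 0.0234375) = -7.74293e-07.
After k=3: 28.8801.
Correction k=4: B_{8}/8! · (f^{(7)}(16) − f^{(7)}(4)) = −1/1209600 · (2.68221e-06 − 0.0439453) = 3.63282e-08.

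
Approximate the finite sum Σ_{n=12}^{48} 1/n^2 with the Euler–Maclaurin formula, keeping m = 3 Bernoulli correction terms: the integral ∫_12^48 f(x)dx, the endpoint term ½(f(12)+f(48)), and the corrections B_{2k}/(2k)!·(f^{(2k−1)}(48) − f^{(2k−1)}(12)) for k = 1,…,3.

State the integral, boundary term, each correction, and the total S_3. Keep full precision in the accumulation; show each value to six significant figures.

Integral: ∫_12^48 1/x^2 dx = 0.0625000.
Boundary: ½(f(12) + f(48)) = ½(0.00694444 + 0.000434028) = 0.00368924.
Integral + boundary = 0.0661892.
k=1: B_{2}/(2)! × [f^{(1)}(48) − f^{(1)}(12)] = 1/12 × (-1.80845e-05 − (-0.00115741)) = 9.49436e-05.
Running total after k=1: 0.0662842.
k=2: B_{4}/(4)! × [f^{(3)}(48) − f^{(3)}(12)] = −1/720 × (-9.41901e-08 − (-9.64506e-05)) = -1.33828e-07.
Running total after k=2: 0.0662840.
k=3: B_{6}/(6)! × [f^{(5)}(48) − f^{(5)}(12)] = 1/30240 × (-1.22643e-09 − (-2.00939e-05)) = 6.64440e-10.

S_3 ≈ 0.0662840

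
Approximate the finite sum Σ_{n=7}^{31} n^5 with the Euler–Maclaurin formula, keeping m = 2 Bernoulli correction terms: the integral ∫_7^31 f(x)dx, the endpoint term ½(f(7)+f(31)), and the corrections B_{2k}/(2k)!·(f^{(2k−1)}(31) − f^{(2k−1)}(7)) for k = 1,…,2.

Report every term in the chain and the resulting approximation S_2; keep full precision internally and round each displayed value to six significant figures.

The integral term ∫_7^31 x^5 dx = 1.47898e+08.
Boundary: ½(f(7) + f(31)) = ½(16807.0 + 2.86292e+07) = 1.43230e+07.
Running total after boundary: 1.62221e+08.
Order-1 term: 1/12 · (4.61760e+06 − 12005.0) = 383800.
After k=1: 1.62604e+08.
Order-2 term: −1/720 · (57660.0 − 2940.00) = -76.0000.

S_2 ≈ 1.62604e+08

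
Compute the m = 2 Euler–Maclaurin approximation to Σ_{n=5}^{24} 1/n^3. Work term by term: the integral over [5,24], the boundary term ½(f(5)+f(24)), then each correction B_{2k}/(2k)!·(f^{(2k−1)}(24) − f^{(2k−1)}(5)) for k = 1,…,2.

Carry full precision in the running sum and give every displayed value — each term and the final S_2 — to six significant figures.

S_2 ≈ 0.0235620

Integral: ∫_5^24 1/x^3 dx = 0.0191319.
½[f(5) + f(24)] = ½[0.00800000 + 7.23380e-05] = 0.00403617.
Integral + boundary = 0.0231681.
k=1: B_{2}/(2)! × [f^{(1)}(24) − f^{(1)}(5)] = 1/12 × (-9.04225e-06 − (-0.00480000)) = 0.000399246.
After k=1: 0.0235674.
k=2: B_{4}/(4)! × [f^{(3)}(24) − f^{(3)}(5)] = −1/720 × (-3.13967e-07 − (-0.00384000)) = -5.33290e-06.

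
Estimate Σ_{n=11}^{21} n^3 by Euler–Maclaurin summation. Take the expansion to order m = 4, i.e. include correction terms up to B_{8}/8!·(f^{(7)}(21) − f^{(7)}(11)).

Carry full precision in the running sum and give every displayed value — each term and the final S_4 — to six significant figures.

S_4 ≈ 50336.0

The integral term ∫_11^21 x^3 dx = 44960.0.
Boundary: ½(f(11) + f(21)) = ½(1331.00 + 9261.00) = 5296.00.
Integral + boundary = 50256.0.
Order-1 term: 1/12 · (1323.00 − 363.000) = 80.0000.
Partial sum through k=1: 50336.0.
Order-2 term: −1/720 · (6.00000 − 6.00000) = 0.00000.
Partial sum through k=2: 50336.0.
Order-3 term: 1/30240 · (0.00000 − 0.00000) = 0.00000.
Partial sum through k=3: 50336.0.
Order-4 term: −1/1209600 · (0.00000 − 0.00000) = 0.00000.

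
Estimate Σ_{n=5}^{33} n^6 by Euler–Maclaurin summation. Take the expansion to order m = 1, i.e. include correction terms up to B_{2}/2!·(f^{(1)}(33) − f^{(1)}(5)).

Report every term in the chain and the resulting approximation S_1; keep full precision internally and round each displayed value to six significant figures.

The integral term ∫_5^33 x^6 dx = 6.08834e+09.
Boundary: ½(f(5) + f(33)) = ½(15625.0 + 1.29147e+09) = 6.45742e+08.
So far: 6.73408e+09.
Order-1 term: 1/12 · (2.34812e+08 − 18750.0) = 1.95661e+07.

S_1 ≈ 6.75365e+09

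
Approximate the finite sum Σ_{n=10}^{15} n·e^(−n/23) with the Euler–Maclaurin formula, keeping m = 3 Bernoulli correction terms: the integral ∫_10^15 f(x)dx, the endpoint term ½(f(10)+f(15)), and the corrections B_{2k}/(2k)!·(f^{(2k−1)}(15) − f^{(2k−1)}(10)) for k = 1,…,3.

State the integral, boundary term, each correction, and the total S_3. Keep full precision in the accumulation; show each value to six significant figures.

S_3 ≈ 43.2320

∫_10^15 x·e^(−x/23) dx evaluates to 36.1035.
½[f(10) + f(15)] = ½[6.47405 + 7.81368] = 7.14387.
Running total after boundary: 43.2474.
k=1: B_{2}/(2)! × [f^{(1)}(15) − f^{(1)}(10)] = 1/12 × (0.181187 − 0.365925) = -0.0153948.
After k=1: 43.2320.
k=2: B_{4}/(4)! × [f^{(3)}(15) − f^{(3)}(10)] = −1/720 × (0.00231193 − 0.00313939) = 1.14925e-06.
After k=2: 43.2320.
k=3: B_{6}/(6)! × [f^{(5)}(15) − f^{(5)}(10)] = 1/30240 × (8.09329e-06 − 1.05615e-05) = -8.16213e-11.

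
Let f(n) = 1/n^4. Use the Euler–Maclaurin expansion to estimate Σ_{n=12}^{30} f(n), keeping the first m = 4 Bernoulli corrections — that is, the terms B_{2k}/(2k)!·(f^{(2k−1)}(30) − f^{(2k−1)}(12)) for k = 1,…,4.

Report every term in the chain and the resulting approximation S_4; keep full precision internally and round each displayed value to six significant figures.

Integral: ∫_12^30 1/x^4 dx = 0.000180556.
Boundary: ½(f(12) + f(30)) = ½(4.82253e-05 + 1.23457e-06) = 2.47299e-05.
Running total after boundary: 0.000205285.
Correction k=1: B_{2}/2! · (f^{(1)}(30) − f^{(1)}(12)) = 1/12 · (-1.64609e-07 − (-1.60751e-05)) = 1.32587e-06.
Running total after k=1: 0.000206611.
Correction k=2: B_{4}/4! · (f^{(3)}(30) − f^{(3)}(12)) = −1/720 · (-5.48697e-09 − (-3.34898e-06)) = -4.64374e-09.
Running total after k=2: 0.000206607.
Correction k=3: B_{6}/6! · (f^{(5)}(30) − f^{(5)}(12)) = 1/30240 · (-3.41411e-10 − (-1.30238e-06)) = 4.30569e-11.
Running total after k=3: 0.000206607.
Correction k=4: B_{8}/8! · (f^{(7)}(30) − f^{(7)}(12)) = −1/1209600 · (-3.41411e-11 − (-8.13988e-07)) = -6.72912e-13.

S_4 ≈ 0.000206607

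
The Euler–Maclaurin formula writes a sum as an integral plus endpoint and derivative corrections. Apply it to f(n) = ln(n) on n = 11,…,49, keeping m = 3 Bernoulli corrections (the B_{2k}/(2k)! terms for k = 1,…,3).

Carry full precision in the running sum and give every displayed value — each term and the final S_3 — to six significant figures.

The integral term ∫_11^49 ln(x) dx = 126.322.
½[f(11) + f(49)] = ½[2.39790 + 3.89182] = 3.14486.
Integral + boundary = 129.467.
Correction k=1: B_{2}/2! · (f^{(1)}(49) − f^{(1)}(11)) = 1/12 · (0.0204082 − 0.0909091) = -0.00587508.
Running total after k=1: 129.461.
Correction k=2: B_{4}/4! · (f^{(3)}(49) − f^{(3)}(11)) = −1/720 · (1.69997e-05 − 0.00150263) = 2.06337e-06.
Running total after k=2: 129.461.
Correction k=3: B_{6}/6! · (f^{(5)}(49) − f^{(5)}(11)) = 1/30240 · (8.49632e-08 − 0.000149021) = -4.92514e-09.

S_3 ≈ 129.461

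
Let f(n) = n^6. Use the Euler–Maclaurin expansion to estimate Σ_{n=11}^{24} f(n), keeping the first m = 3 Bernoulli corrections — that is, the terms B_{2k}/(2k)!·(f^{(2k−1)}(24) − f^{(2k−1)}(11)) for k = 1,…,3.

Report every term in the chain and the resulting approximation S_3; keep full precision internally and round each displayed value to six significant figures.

Integral: ∫_11^24 x^6 dx = 6.52426e+08.
Boundary: ½(f(11) + f(24)) = ½(1.77156e+06 + 1.91103e+08) = 9.64373e+07.
So far: 7.48864e+08.
Correction k=1: B_{2}/2! · (f^{(1)}(24) − f^{(1)}(11)) = 1/12 · (4.77757e+07 − 966306) = 3.90079e+06.
Running total after k=1: 7.52764e+08.
Correction k=2: B_{4}/4! · (f^{(3)}(24) − f^{(3)}(11)) = −1/720 · (1.65888e+06 − 159720) = -2082.17.
Running total after k=2: 7.52762e+08.
Correction k=3: B_{6}/6! · (f^{(5)}(24) − f^{(5)}(11)) = 1/30240 · (17280.0 − 7920.00) = 0.309524.

S_3 ≈ 7.52762e+08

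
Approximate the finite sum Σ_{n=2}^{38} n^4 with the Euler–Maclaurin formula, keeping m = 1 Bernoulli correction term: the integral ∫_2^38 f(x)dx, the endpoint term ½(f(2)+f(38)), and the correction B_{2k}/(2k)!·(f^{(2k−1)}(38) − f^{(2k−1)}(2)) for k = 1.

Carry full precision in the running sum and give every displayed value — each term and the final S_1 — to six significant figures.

S_1 ≈ 1.69079e+07

Integral: ∫_2^38 x^4 dx = 1.58470e+07.
Boundary: ½(f(2) + f(38)) = ½(16.0000 + 2.08514e+06) = 1.04258e+06.
So far: 1.68896e+07.
k=1: B_{2}/(2)! × [f^{(1)}(38) − f^{(1)}(2)] = 1/12 × (219488 − 32.0000) = 18288.0.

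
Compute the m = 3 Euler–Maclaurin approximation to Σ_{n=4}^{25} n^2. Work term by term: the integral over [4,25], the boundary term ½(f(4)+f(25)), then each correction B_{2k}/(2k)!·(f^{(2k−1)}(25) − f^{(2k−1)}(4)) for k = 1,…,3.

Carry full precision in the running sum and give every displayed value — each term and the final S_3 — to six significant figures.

Integral: ∫_4^25 x^2 dx = 5187.00.
Boundary: ½(f(4) + f(25)) = ½(16.0000 + 625.000) = 320.500.
Running total after boundary: 5507.50.
Order-1 term: 1/12 · (50.0000 − 8.00000) = 3.50000.
Partial sum through k=1: 5511.00.
Order-2 term: −1/720 · (0.00000 − 0.00000) = 0.00000.
Partial sum through k=2: 5511.00.
Order-3 term: 1/30240 · (0.00000 − 0.00000) = 0.00000.

S_3 ≈ 5511.00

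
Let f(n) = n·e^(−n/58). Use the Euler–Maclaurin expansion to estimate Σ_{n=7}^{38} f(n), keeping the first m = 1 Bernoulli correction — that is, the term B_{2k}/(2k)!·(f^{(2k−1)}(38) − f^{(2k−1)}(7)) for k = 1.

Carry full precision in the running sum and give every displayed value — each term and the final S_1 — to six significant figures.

∫_7^38 x·e^(−x/58) dx evaluates to 449.630.
½[f(7) + f(38)] = ½[6.20416 + 19.7354] = 12.9698.
Running total after boundary: 462.600.
k=1: B_{2}/(2)! × [f^{(1)}(38) − f^{(1)}(7)] = 1/12 × (0.179087 − 0.779341) = -0.0500211.

S_1 ≈ 462.550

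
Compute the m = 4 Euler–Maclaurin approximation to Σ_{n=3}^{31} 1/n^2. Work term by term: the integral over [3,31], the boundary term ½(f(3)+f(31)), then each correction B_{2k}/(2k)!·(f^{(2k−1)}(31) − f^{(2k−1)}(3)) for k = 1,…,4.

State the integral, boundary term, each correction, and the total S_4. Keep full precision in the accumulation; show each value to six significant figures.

S_4 ≈ 0.363190

∫_3^31 1/x^2 dx evaluates to 0.301075.
Boundary: ½(f(3) + f(31)) = ½(0.111111 + 0.00104058) = 0.0560758.
Running total after boundary: 0.357151.
k=1: B_{2}/(2)! × [f^{(1)}(31) − f^{(1)}(3)] = 1/12 × (-6.71344e-05 − (-0.0740741)) = 0.00616724.
Partial sum through k=1: 0.363318.
k=2: B_{4}/(4)! × [f^{(3)}(31) − f^{(3)}(3)] = −1/720 × (-8.38306e-07 − (-0.0987654)) = -0.000137173.
Partial sum through k=2: 0.363181.
k=3: B_{6}/(6)! × [f^{(5)}(31) − f^{(5)}(3)] = 1/30240 × (-2.61698e-08 − (-0.329218)) = 1.08868e-05.
Partial sum through k=3: 0.363192.
k=4: B_{8}/(8)! × [f^{(7)}(31) − f^{(7)}(3)] = −1/1209600 × (-1.52498e-09 − (-2.04847)) = -1.69351e-06.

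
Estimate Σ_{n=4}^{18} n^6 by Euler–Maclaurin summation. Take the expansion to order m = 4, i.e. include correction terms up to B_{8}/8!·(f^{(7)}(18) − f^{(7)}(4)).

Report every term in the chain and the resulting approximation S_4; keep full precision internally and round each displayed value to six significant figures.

Integral: ∫_4^18 x^6 dx = 8.74577e+07.
Endpoint term: (f(4) + f(18))/2 = (4096.00 + 3.40122e+07)/2 = 1.70082e+07.
Running total after boundary: 1.04466e+08.
k=1: B_{2}/(2)! × [f^{(1)}(18) − f^{(1)}(4)] = 1/12 × (1.13374e+07 − 6144.00) = 944272.
Running total after k=1: 1.05410e+08.
k=2: B_{4}/(4)! × [f^{(3)}(18) − f^{(3)}(4)] = −1/720 × (699840 − 7680.00) = -961.333.
Running total after k=2: 1.05409e+08.
k=3: B_{6}/(6)! × [f^{(5)}(18) − f^{(5)}(4)] = 1/30240 × (12960.0 − 2880.00) = 0.333333.
Running total after k=3: 1.05409e+08.
k=4: B_{8}/(8)! × [f^{(7)}(18) − f^{(7)}(4)] = −1/1209600 × (0.00000 − 0.00000) = 0.00000.

S_4 ≈ 1.05409e+08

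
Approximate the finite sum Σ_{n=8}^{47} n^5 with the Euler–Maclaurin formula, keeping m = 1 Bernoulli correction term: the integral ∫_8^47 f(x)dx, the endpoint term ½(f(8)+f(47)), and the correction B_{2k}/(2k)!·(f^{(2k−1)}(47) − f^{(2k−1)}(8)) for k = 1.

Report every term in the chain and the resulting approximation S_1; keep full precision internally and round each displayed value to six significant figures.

S_1 ≈ 1.91321e+09

∫_8^47 x^5 dx evaluates to 1.79649e+09.
½[f(8) + f(47)] = ½[32768.0 + 2.29345e+08] = 1.14689e+08.
Integral + boundary = 1.91118e+09.
k=1: B_{2}/(2)! × [f^{(1)}(47) − f^{(1)}(8)] = 1/12 × (2.43984e+07 − 20480.0) = 2.03149e+06.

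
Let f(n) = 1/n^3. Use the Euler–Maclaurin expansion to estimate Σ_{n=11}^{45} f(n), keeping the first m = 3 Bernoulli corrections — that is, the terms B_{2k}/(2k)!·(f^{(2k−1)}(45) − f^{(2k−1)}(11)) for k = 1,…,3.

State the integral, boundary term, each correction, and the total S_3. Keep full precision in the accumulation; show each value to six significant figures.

S_3 ≈ 0.00428343

The integral term ∫_11^45 1/x^3 dx = 0.00388532.
½[f(11) + f(45)] = ½[0.000751315 + 1.09739e-05] = 0.000381144.
Running total after boundary: 0.00426646.
Order-1 term: 1/12 · (-7.31596e-07 − (-0.000204904)) = 1.70144e-05.
Partial sum through k=1: 0.00428348.
Order-2 term: −1/720 · (-7.22564e-09 − (-3.38684e-05)) = -4.70295e-08.
Partial sum through k=2: 0.00428343.
Order-3 term: 1/30240 · (-1.49865e-10 − (-1.17560e-05)) = 3.88751e-10.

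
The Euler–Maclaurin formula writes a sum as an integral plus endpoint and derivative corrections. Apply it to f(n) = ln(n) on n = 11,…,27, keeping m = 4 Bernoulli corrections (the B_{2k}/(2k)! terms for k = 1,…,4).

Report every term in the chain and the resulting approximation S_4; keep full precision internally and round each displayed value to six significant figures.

Integral: ∫_11^27 ln(x) dx = 46.6107.
½[f(11) + f(27)] = ½[2.39790 + 3.29584] = 2.84687.
Running total after boundary: 49.4576.
k=1: B_{2}/(2)! × [f^{(1)}(27) − f^{(1)}(11)] = 1/12 × (0.0370370 − 0.0909091) = -0.00448934.
Partial sum through k=1: 49.4531.
k=2: B_{4}/(4)! × [f^{(3)}(27) − f^{(3)}(11)] = −1/720 × (0.000101611 − 0.00150263) = 1.94586e-06.
Partial sum through k=2: 49.4531.
k=3: B_{6}/(6)! × [f^{(5)}(27) − f^{(5)}(11)] = 1/30240 × (1.67260e-06 − 0.000149021) = -4.87264e-09.
Partial sum through k=3: 49.4531.
k=4: B_{8}/(8)! × [f^{(7)}(27) − f^{(7)}(11)] = −1/1209600 × (6.88313e-08 − 3.69474e-05) = 3.04882e-11.

S_4 ≈ 49.4531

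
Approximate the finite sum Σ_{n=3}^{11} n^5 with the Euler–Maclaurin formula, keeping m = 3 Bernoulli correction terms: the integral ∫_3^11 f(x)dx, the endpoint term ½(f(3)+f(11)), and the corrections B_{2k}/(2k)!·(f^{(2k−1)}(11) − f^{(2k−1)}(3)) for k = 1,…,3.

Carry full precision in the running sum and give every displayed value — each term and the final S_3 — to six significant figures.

The integral term ∫_3^11 x^5 dx = 295139.
Boundary: ½(f(3) + f(11)) = ½(243.000 + 161051) = 80647.0.
So far: 375786.
Correction k=1: B_{2}/2! · (f^{(1)}(11) − f^{(1)}(3)) = 1/12 · (73205.0 − 405.000) = 6066.67.
Running total after k=1: 381852.
Correction k=2: B_{4}/4! · (f^{(3)}(11) − f^{(3)}(3)) = −1/720 · (7260.00 − 540.000) = -9.33333.
Running total after k=2: 381843.
Correction k=3: B_{6}/6! · (f^{(5)}(11) − f^{(5)}(3)) = 1/30240 · (120.000 − 120.000) = 0.00000.

S_3 ≈ 381843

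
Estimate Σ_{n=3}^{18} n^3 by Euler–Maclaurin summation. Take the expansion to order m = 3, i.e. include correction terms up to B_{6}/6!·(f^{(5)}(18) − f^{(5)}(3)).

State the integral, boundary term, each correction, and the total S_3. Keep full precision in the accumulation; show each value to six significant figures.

The integral term ∫_3^18 x^3 dx = 26223.8.
Endpoint term: (f(3) + f(18))/2 = (27.0000 + 5832.00)/2 = 2929.50.
Running total after boundary: 29153.2.
Correction k=1: B_{2}/2! · (f^{(1)}(18) − f^{(1)}(3)) = 1/12 · (972.000 − 27.0000) = 78.7500.
After k=1: 29232.0.
Correction k=2: B_{4}/4! · (f^{(3)}(18) − f^{(3)}(3)) = −1/720 · (6.00000 − 6.00000) = 0.00000.
After k=2: 29232.0.
Correction k=3: B_{6}/6! · (f^{(5)}(18) − f^{(5)}(3)) = 1/30240 · (0.00000 − 0.00000) = 0.00000.

S_3 ≈ 29232.0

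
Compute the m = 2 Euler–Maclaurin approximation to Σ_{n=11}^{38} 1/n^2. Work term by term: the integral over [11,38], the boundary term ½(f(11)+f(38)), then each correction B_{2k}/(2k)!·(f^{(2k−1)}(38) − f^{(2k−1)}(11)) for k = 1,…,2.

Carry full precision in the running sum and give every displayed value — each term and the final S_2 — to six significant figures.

S_2 ≈ 0.0691938

Integral: ∫_11^38 1/x^2 dx = 0.0645933.
Endpoint term: (f(11) + f(38))/2 = (0.00826446 + 0.000692521)/2 = 0.00447849.
So far: 0.0690718.
k=1: B_{2}/(2)! × [f^{(1)}(38) − f^{(1)}(11)] = 1/12 × (-3.64485e-05 − (-0.00150263)) = 0.000122182.
Partial sum through k=1: 0.0691940.
k=2: B_{4}/(4)! × [f^{(3)}(38) − f^{(3)}(11)] = −1/720 × (-3.02896e-07 − (-0.000149021)) = -2.06553e-07.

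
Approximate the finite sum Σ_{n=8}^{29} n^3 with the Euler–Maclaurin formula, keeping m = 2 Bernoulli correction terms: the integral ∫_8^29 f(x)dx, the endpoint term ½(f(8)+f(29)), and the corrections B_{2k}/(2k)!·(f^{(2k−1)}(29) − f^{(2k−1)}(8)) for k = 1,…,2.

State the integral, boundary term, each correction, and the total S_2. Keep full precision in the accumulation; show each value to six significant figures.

S_2 ≈ 188441

Integral: ∫_8^29 x^3 dx = 175796.
Endpoint term: (f(8) + f(29))/2 = (512.000 + 24389.0)/2 = 12450.5.
Running total after boundary: 188247.
Correction k=1: B_{2}/2! · (f^{(1)}(29) − f^{(1)}(8)) = 1/12 · (2523.00 − 192.000) = 194.250.
Running total after k=1: 188441.
Correction k=2: B_{4}/4! · (f^{(3)}(29) − f^{(3)}(8)) = −1/720 · (6.00000 − 6.00000) = 0.00000.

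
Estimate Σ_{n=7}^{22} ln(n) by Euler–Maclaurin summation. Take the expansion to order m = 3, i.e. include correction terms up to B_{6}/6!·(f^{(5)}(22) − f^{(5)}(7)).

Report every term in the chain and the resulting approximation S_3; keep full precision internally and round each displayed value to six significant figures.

S_3 ≈ 41.8919

∫_7^22 ln(x) dx evaluates to 39.3816.
Boundary: ½(f(7) + f(22)) = ½(1.94591 + 3.09104) = 2.51848.
Running total after boundary: 41.9000.
Order-1 term: 1/12 · (0.0454545 − 0.142857) = -0.00811688.
After k=1: 41.8919.
Order-2 term: −1/720 · (0.000187829 − 0.00583090) = 7.83760e-06.
After k=2: 41.8919.
Order-3 term: 1/30240 · (4.65691e-06 − 0.00142798) = -4.70674e-08.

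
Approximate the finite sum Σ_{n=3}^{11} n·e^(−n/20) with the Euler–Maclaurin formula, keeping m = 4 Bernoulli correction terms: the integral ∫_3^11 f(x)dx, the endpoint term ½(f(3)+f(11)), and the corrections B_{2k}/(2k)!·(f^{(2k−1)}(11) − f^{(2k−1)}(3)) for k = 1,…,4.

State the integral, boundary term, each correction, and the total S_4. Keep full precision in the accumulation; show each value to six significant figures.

S_4 ≈ 42.6417

The integral term ∫_3^11 x·e^(−x/20) dx = 38.2168.
½[f(3) + f(11)] = ½[2.58212 + 6.34645] = 4.46429.
Integral + boundary = 42.6811.
Correction k=1: B_{2}/2! · (f^{(1)}(11) − f^{(1)}(3)) = 1/12 · (0.259627 − 0.731602) = -0.0393312.
After k=1: 42.6417.
Correction k=2: B_{4}/4! · (f^{(3)}(11) − f^{(3)}(3)) = −1/720 · (0.00353382 − 0.00613254) = 3.60934e-06.
After k=2: 42.6417.
Correction k=3: B_{6}/6! · (f^{(5)}(11) − f^{(5)}(3)) = 1/30240 · (1.60464e-05 − 2.60902e-05) = -3.32136e-10.
After k=3: 42.6417.
Correction k=4: B_{8}/8! · (f^{(7)}(11) − f^{(7)}(3)) = −1/1209600 · (5.81457e-08 − 9.21227e-08) = 2.80894e-14.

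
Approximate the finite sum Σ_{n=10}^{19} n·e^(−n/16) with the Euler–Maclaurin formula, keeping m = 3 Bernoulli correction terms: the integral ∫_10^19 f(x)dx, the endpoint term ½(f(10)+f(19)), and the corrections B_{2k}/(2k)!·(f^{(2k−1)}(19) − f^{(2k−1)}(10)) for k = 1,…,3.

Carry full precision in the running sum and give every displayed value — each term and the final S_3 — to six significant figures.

S_3 ≈ 57.4306

Integral: ∫_10^19 x·e^(−x/16) dx = 51.8784.
½[f(10) + f(19)] = ½[5.35261 + 5.79467] = 5.57364.
Running total after boundary: 57.4520.
Order-1 term: 1/12 · (-0.0571843 − 0.200723) = -0.0214923.
After k=1: 57.4306.
Order-2 term: −1/720 · (0.00215930 − 0.00496580) = 3.89792e-06.
After k=2: 57.4306.
Order-3 term: 1/30240 · (1.77421e-05 − 3.57326e-05) = -5.94922e-10.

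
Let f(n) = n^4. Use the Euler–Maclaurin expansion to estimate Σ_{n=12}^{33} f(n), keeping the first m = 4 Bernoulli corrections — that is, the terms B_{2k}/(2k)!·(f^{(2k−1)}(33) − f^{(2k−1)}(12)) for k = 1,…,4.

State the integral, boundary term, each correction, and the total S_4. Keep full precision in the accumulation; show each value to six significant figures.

∫_12^33 x^4 dx evaluates to 7.77731e+06.
½[f(12) + f(33)] = ½[20736.0 + 1.18592e+06] = 603328.
Running total after boundary: 8.38064e+06.
Correction k=1: B_{2}/2! · (f^{(1)}(33) − f^{(1)}(12)) = 1/12 · (143748 − 6912.00) = 11403.0.
Running total after k=1: 8.39204e+06.
Correction k=2: B_{4}/4! · (f^{(3)}(33) − f^{(3)}(12)) = −1/720 · (792.000 − 288.000) = -0.700000.
Running total after k=2: 8.39204e+06.
Correction k=3: B_{6}/6! · (f^{(5)}(33) − f^{(5)}(12)) = 1/30240 · (0.00000 − 0.00000) = 0.00000.
Running total after k=3: 8.39204e+06.
Correction k=4: B_{8}/8! · (f^{(7)}(33) − f^{(7)}(12)) = −1/1209600 · (0.00000 − 0.00000) = 0.00000.

S_4 ≈ 8.39204e+06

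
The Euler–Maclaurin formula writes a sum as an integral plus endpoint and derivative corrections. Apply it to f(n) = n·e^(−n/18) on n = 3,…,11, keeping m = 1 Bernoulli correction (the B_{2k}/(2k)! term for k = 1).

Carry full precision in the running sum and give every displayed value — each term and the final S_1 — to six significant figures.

Integral: ∫_3^11 x·e^(−x/18) dx = 36.6559.
Endpoint term: (f(3) + f(11))/2 = (2.53945 + 5.97022)/2 = 4.25483.
Running total after boundary: 40.9107.
k=1: B_{2}/(2)! × [f^{(1)}(11) − f^{(1)}(3)] = 1/12 × (0.211068 − 0.705401) = -0.0411944.

S_1 ≈ 40.8695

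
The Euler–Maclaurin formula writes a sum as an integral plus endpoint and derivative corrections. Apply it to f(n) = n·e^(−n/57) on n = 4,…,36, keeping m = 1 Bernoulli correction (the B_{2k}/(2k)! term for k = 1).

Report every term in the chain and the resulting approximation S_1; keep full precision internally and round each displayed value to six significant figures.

The integral term ∫_4^36 x·e^(−x/57) dx = 422.550.
½[f(4) + f(36)] = ½[3.72892 + 19.1431] = 11.4360.
Running total after boundary: 433.986.
Correction k=1: B_{2}/2! · (f^{(1)}(36) − f^{(1)}(4)) = 1/12 · (0.195908 − 0.866811) = -0.0559085.

S_1 ≈ 433.930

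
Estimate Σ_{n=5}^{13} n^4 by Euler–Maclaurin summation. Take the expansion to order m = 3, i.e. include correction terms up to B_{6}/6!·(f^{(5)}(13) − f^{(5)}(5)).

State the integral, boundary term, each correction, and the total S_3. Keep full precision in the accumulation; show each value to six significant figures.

The integral term ∫_5^13 x^4 dx = 73633.6.
Boundary: ½(f(5) + f(13)) = ½(625.000 + 28561.0) = 14593.0.
So far: 88226.6.
Order-1 term: 1/12 · (8788.00 − 500.000) = 690.667.
Running total after k=1: 88917.3.
Order-2 term: −1/720 · (312.000 − 120.000) = -0.266667.
Running total after k=2: 88917.0.
Order-3 term: 1/30240 · (0.00000 − 0.00000) = 0.00000.

S_3 ≈ 88917.0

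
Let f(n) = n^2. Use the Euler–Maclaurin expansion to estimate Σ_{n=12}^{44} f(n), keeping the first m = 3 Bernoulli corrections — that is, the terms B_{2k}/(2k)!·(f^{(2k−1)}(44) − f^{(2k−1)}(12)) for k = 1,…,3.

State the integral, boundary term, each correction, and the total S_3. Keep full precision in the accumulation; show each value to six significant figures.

S_3 ≈ 28864.0

∫_12^44 x^2 dx evaluates to 27818.7.
Boundary: ½(f(12) + f(44)) = ½(144.000 + 1936.00) = 1040.00.
Integral + boundary = 28858.7.
Order-1 term: 1/12 · (88.0000 − 24.0000) = 5.33333.
After k=1: 28864.0.
Order-2 term: −1/720 · (0.00000 − 0.00000) = 0.00000.
After k=2: 28864.0.
Order-3 term: 1/30240 · (0.00000 − 0.00000) = 0.00000.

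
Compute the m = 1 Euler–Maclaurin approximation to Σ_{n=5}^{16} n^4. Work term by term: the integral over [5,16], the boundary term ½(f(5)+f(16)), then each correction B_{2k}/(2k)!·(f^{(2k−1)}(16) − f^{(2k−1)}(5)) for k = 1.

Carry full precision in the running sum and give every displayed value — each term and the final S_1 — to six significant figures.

S_1 ≈ 243494

The integral term ∫_5^16 x^4 dx = 209090.
Boundary: ½(f(5) + f(16)) = ½(625.000 + 65536.0) = 33080.5.
So far: 242171.
Correction k=1: B_{2}/2! · (f^{(1)}(16) − f^{(1)}(5)) = 1/12 · (16384.0 − 500.000) = 1323.67.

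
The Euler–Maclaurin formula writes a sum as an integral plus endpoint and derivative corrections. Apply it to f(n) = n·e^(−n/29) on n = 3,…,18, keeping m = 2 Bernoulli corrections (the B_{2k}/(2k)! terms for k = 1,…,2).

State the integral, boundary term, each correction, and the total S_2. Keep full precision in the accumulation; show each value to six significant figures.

S_2 ≈ 110.226

The integral term ∫_3^18 x·e^(−x/29) dx = 104.086.
½[f(3) + f(18)] = ½[2.70517 + 9.67632] = 6.19075.
Integral + boundary = 110.277.
Correction k=1: B_{2}/2! · (f^{(1)}(18) − f^{(1)}(3)) = 1/12 · (0.203907 − 0.808441) = -0.0503778.
Running total after k=1: 110.226.
Correction k=2: B_{4}/4! · (f^{(3)}(18) − f^{(3)}(3)) = −1/720 · (0.00152087 − 0.00310569) = 2.20114e-06.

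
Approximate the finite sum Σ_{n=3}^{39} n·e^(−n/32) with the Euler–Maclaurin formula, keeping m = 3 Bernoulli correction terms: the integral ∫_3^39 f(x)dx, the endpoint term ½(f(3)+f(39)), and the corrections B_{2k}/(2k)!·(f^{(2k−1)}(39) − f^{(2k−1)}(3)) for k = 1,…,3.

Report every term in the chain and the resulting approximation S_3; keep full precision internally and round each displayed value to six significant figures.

The integral term ∫_3^39 x·e^(−x/32) dx = 348.170.
½[f(3) + f(39)] = ½[2.73153 + 11.5284] = 7.12995.
So far: 355.300.
k=1: B_{2}/(2)! × [f^{(1)}(39) − f^{(1)}(3)] = 1/12 × (-0.0646624 − 0.825150) = -0.0741510.
Running total after k=1: 355.225.
k=2: B_{4}/(4)! × [f^{(3)}(39) − f^{(3)}(3)] = −1/720 × (0.000514196 − 0.00258415) = 2.87494e-06.
Running total after k=2: 355.225.
k=3: B_{6}/(6)! × [f^{(5)}(39) − f^{(5)}(3)] = 1/30240 × (1.06596e-06 − 4.26025e-06) = -1.05631e-10.

S_3 ≈ 355.225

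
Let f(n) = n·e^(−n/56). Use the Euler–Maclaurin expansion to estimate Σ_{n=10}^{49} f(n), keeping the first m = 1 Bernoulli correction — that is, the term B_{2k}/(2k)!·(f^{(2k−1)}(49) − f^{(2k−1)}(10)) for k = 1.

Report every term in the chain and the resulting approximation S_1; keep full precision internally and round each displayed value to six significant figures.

The integral term ∫_10^49 x·e^(−x/56) dx = 640.423.
Boundary: ½(f(10) + f(49)) = ½(8.36464 + 20.4262) = 14.3954.
So far: 654.819.
k=1: B_{2}/(2)! × [f^{(1)}(49) − f^{(1)}(10)] = 1/12 × (0.0521078 − 0.687096) = -0.0529157.

S_1 ≈ 654.766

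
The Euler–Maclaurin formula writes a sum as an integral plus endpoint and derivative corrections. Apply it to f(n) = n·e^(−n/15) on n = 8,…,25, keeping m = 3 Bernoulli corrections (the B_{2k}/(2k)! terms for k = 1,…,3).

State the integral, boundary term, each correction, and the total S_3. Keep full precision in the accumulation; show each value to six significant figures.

S_3 ≈ 93.7418

∫_8^25 x·e^(−x/15) dx evaluates to 89.0676.
Endpoint term: (f(8) + f(25))/2 = (4.69317 + 4.72189)/2 = 4.70753.
Integral + boundary = 93.7751.
Order-1 term: 1/12 · (-0.125917 − 0.273768) = -0.0333071.
After k=1: 93.7418.
Order-2 term: −1/720 · (0.00111926 − 0.00643138) = 7.37794e-06.
After k=2: 93.7418.
Order-3 term: 1/30240 · (1.24363e-05 − 5.17601e-05) = -1.30039e-09.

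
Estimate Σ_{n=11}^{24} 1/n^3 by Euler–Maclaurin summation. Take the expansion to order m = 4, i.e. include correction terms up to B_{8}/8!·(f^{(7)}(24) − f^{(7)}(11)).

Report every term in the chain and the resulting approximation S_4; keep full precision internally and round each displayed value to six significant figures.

Integral: ∫_11^24 1/x^3 dx = 0.00326418.
Boundary: ½(f(11) + f(24)) = ½(0.000751315 + 7.23380e-05) = 0.000411826.
So far: 0.00367600.
Correction k=1: B_{2}/2! · (f^{(1)}(24) − f^{(1)}(11)) = 1/12 · (-9.04225e-06 − (-0.000204904)) = 1.63218e-05.
After k=1: 0.00369232.
Correction k=2: B_{4}/4! · (f^{(3)}(24) − f^{(3)}(11)) = −1/720 · (-3.13967e-07 − (-3.38684e-05)) = -4.66034e-08.
After k=2: 0.00369228.
Correction k=3: B_{6}/6! · (f^{(5)}(24) − f^{(5)}(11)) = 1/30240 · (-2.28934e-08 − (-1.17560e-05)) = 3.87999e-10.
After k=3: 0.00369228.
Correction k=4: B_{8}/8! · (f^{(7)}(24) − f^{(7)}(11)) = −1/1209600 · (-2.86168e-09 − (-6.99530e-06)) = -5.78078e-12.

S_4 ≈ 0.00369228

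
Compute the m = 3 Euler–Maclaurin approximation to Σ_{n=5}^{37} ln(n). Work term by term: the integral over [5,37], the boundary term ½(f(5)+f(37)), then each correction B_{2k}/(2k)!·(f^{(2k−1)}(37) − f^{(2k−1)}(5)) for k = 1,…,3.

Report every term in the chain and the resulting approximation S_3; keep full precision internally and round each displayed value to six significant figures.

S_3 ≈ 96.1526

Integral: ∫_5^37 ln(x) dx = 93.5568.
Endpoint term: (f(5) + f(37))/2 = (1.60944 + 3.61092)/2 = 2.61018.
So far: 96.1670.
Correction k=1: B_{2}/2! · (f^{(1)}(37) − f^{(1)}(5)) = 1/12 · (0.0270270 − 0.200000) = -0.0144144.
Partial sum through k=1: 96.1525.
Correction k=2: B_{4}/4! · (f^{(3)}(37) − f^{(3)}(5)) = −1/720 · (3.94843e-05 − 0.0160000) = 2.21674e-05.
Partial sum through k=2: 96.1526.
Correction k=3: B_{6}/6! · (f^{(5)}(37) − f^{(5)}(5)) = 1/30240 · (3.46101e-07 − 0.00768000) = -2.53957e-07.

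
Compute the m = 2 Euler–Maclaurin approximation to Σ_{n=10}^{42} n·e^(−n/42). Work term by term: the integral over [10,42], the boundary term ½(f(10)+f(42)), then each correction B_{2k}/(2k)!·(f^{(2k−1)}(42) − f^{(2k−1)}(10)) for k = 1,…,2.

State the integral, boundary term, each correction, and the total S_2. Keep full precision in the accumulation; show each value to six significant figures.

∫_10^42 x·e^(−x/42) dx evaluates to 423.392.
½[f(10) + f(42)] = ½[7.88128 + 15.4509] = 11.6661.
So far: 435.058.
Order-1 term: 1/12 · (0.00000 − 0.600478) = -0.0500398.
After k=1: 435.008.
Order-2 term: −1/720 · (0.000417097 − 0.00123398) = 1.13455e-06.

S_2 ≈ 435.008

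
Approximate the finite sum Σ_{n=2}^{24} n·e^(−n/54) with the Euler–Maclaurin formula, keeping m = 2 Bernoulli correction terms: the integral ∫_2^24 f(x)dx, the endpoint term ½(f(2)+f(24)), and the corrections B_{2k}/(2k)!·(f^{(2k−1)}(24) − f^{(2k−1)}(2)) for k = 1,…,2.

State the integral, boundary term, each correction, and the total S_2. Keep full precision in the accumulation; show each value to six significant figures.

The integral term ∫_2^24 x·e^(−x/54) dx = 213.397.
Endpoint term: (f(2) + f(24))/2 = (1.92728 + 15.3883)/2 = 8.65781.
So far: 222.055.
Order-1 term: 1/12 · (0.356211 − 0.927950) = -0.0476449.
Running total after k=1: 222.007.
Order-2 term: −1/720 · (0.000561925 − 0.000979160) = 5.79494e-07.

S_2 ≈ 222.007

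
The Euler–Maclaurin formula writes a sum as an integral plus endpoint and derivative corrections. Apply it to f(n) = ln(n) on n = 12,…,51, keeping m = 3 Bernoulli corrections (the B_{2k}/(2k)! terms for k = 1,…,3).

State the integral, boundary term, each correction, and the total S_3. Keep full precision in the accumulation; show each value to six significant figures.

S_3 ≈ 134.907

The integral term ∫_12^51 ln(x) dx = 131.704.
Boundary: ½(f(12) + f(51)) = ½(2.48491 + 3.93183) = 3.20837.
Integral + boundary = 134.913.
Order-1 term: 1/12 · (0.0196078 − 0.0833333) = -0.00531046.
Running total after k=1: 134.907.
Order-2 term: −1/720 · (1.50772e-05 − 0.00115741) = 1.58657e-06.
Running total after k=2: 134.907.
Order-3 term: 1/30240 · (6.95601e-08 − 9.64506e-05) = -3.18720e-09.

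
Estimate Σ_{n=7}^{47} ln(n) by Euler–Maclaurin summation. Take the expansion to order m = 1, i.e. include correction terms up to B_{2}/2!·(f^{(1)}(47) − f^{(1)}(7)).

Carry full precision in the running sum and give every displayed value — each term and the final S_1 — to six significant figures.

S_1 ≈ 130.223

Integral: ∫_7^47 ln(x) dx = 127.336.
Boundary: ½(f(7) + f(47)) = ½(1.94591 + 3.85015) = 2.89803.
So far: 130.234.
Correction k=1: B_{2}/2! · (f^{(1)}(47) − f^{(1)}(7)) = 1/12 · (0.0212766 − 0.142857) = -0.0101317.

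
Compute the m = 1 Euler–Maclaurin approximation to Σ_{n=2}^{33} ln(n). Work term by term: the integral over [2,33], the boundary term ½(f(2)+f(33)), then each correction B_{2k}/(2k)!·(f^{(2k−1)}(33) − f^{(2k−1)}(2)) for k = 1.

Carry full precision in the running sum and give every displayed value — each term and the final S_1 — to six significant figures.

S_1 ≈ 85.0541

The integral term ∫_2^33 ln(x) dx = 82.9985.
Boundary: ½(f(2) + f(33)) = ½(0.693147 + 3.49651) = 2.09483.
Running total after boundary: 85.0933.
Order-1 term: 1/12 · (0.0303030 − 0.500000) = -0.0391414.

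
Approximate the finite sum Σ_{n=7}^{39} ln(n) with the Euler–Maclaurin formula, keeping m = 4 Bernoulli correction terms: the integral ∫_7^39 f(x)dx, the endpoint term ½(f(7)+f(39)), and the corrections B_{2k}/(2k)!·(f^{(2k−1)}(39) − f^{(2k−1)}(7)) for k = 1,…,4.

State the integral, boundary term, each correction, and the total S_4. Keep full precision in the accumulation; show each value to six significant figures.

The integral term ∫_7^39 ln(x) dx = 97.2575.
Endpoint term: (f(7) + f(39))/2 = (1.94591 + 3.66356)/2 = 2.80474.
Integral + boundary = 100.062.
Order-1 term: 1/12 · (0.0256410 − 0.142857) = -0.00976801.
Running total after k=1: 100.053.
Order-2 term: −1/720 · (3.37160e-05 − 0.00583090) = 8.05165e-06.
Running total after k=2: 100.053.
Order-3 term: 1/30240 · (2.66004e-07 − 0.00142798) = -4.72126e-08.
Running total after k=3: 100.053.
Order-4 term: −1/1209600 · (5.24663e-09 − 0.000874271) = 7.22773e-10.

S_4 ≈ 100.053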